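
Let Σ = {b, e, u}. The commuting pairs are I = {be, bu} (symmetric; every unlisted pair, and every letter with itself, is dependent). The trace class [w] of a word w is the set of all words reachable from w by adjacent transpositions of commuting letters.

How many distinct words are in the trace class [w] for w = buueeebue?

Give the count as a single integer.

36

0(b) covers ∅
1(u) covers ∅
2(u) covers 1:u
3(e) covers 2:u
4(e) covers 3:e
5(e) covers 4:e
6(b) covers 0:b
7(u) covers 5:e
8(e) covers 7:u
floor of heap: 0:b, 1:u
completions by unplaced set U, small U first (add the entries for U minus each lowest piece of U):
  |U|=1: {6}:1  {8}:1
  |U|=2: {0,6}:1  {6,8}:2  {7,8}:1
  |U|=3: {0,6,8}:3  {5,7,8}:1  {6,7,8}:3
  |U|=4: {0,6,7,8}:6  {4,5,7,8}:1  {5,6,7,8}:4
  |U|=5: {0,5,6,7,8}:10  {3,4,5,7,8}:1  {4,5,6,7,8}:5
  |U|=6: {0,4,5,6,7,8}:15  {2,3,4,5,7,8}:1  {3,4,5,6,7,8}:6
  |U|=7: {0,3,4,5,6,7,8}:21  {1,2,3,4,5,7,8}:1  {2,3,4,5,6,7,8}:7
  start at 0(b): 8
  start at 1(u): 28
sum over floor = 36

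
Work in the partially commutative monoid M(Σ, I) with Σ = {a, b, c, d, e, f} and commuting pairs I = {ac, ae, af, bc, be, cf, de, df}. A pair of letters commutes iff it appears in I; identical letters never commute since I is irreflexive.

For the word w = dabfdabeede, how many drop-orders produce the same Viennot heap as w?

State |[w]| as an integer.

65

#0=d has no predecessor
#1=a depends on [0:d]
#2=b depends on [1:a]
#3=f depends on [2:b]
#4=d depends on [2:b]
#5=a depends on [4:d]
#6=b depends on [3:f, 5:a]
#7=e depends on [3:f]
#8=e depends on [7:e]
#9=d depends on [6:b]
#10=e depends on [8:e]
sources: [0:d]
N(rest) = Σ N(rest − s) over sources s of rest; N(one piece) = 1:
  size 1 → [9]=1  [10]=1
  size 2 → [6,9]=1  [8,10]=1  [9,10]=2
  size 3 → [5,6,9]=1  [6,9,10]=3  [7,8,10]=1  [8,9,10]=3
  size 4 → [4,5,6,9]=1  [5,6,9,10]=4  [6,8,9,10]=6  [7,8,9,10]=4
  size 5 → [4,5,6,9,10]=5  [5,6,8,9,10]=10  [6,7,8,9,10]=10
  size 6 → [3,6,7,8,9,10]=10  [4,5,6,8,9,10]=15  [5,6,7,8,9,10]=20
  size 7 → [3,5,6,7,8,9,10]=30  [4,5,6,7,8,9,10]=35
  size 8 → [3,4,5,6,7,8,9,10]=65
  size 9 → [2,3,4,5,6,7,8,9,10]=65
  first=0(d) contributes 65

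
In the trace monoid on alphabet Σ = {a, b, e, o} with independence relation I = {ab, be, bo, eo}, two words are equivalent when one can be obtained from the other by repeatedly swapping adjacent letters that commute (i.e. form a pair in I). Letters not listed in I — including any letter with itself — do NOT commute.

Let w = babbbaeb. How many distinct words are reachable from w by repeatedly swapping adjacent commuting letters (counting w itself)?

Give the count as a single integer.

#0=b has no predecessor
#1=a has no predecessor
#2=b depends on [0:b]
#3=b depends on [2:b]
#4=b depends on [3:b]
#5=a depends on [1:a]
#6=e depends on [5:a]
#7=b depends on [4:b]
sources: [0:b, 1:a]
N(rest) = Σ N(rest − s) over sources s of rest; N(one piece) = 1:
  size 1 → [6]=1  [7]=1
  size 2 → [4,7]=1  [5,6]=1  [6,7]=2
  size 3 → [1,5,6]=1  [3,4,7]=1  [4,6,7]=3  [5,6,7]=3
  size 4 → [1,5,6,7]=4  [2,3,4,7]=1  [3,4,6,7]=4  [4,5,6,7]=6
  size 5 → [0,2,3,4,7]=1  [1,4,5,6,7]=10  [2,3,4,6,7]=5  [3,4,5,6,7]=10
  size 6 → [0,2,3,4,6,7]=6  [1,3,4,5,6,7]=20  [2,3,4,5,6,7]=15
  first=0(b) contributes 35
  first=1(a) contributes 21
|[w]| = 56

56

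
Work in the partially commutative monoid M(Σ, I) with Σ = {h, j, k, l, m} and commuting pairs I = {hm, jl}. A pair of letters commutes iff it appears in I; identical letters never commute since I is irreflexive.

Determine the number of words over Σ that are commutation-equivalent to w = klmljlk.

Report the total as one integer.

#0=k has no predecessor
#1=l depends on [0:k]
#2=m depends on [1:l]
#3=l depends on [2:m]
#4=j depends on [2:m]
#5=l depends on [3:l]
#6=k depends on [4:j, 5:l]
sources: [0:k]
N(rest) = Σ N(rest − s) over sources s of rest; N(one piece) = 1:
  size 1 → [6]=1
  size 2 → [4,6]=1  [5,6]=1
  size 3 → [3,5,6]=1  [4,5,6]=2
  size 4 → [3,4,5,6]=3
  size 5 → [2,3,4,5,6]=3
  first=0(k) contributes 3

3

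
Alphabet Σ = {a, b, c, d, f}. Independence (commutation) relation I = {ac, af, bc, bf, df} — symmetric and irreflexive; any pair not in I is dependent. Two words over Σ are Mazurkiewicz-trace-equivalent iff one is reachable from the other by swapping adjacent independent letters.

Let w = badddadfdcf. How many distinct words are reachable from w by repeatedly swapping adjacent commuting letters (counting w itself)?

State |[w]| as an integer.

9

drop 0:b onto floor
drop 1:a onto {0:b}
drop 2:d onto {1:a}
drop 3:d onto {2:d}
drop 4:d onto {3:d}
drop 5:a onto {4:d}
drop 6:d onto {5:a}
drop 7:f onto floor
drop 8:d onto {6:d}
drop 9:c onto {7:f, 8:d}
drop 10:f onto {9:c}
ground layer = {0:b, 7:f}
drop-orders for the pieces not yet dropped (sum over which currently-grounded one goes next):
  1 to go: {10} 1
  2 to go: {9,10} 1
  3 to go: {7,9,10} 1  {8,9,10} 1
  4 to go: {6,8,9,10} 1  {7,8,9,10} 2
  5 to go: {5,6,8,9,10} 1  {6,7,8,9,10} 3
  6 to go: {4,5,6,8,9,10} 1  {5,6,7,8,9,10} 4
  7 to go: {3,4,5,6,8,9,10} 1  {4,5,6,7,8,9,10} 5
  8 to go: {2,3,4,5,6,8,9,10} 1  {3,4,5,6,7,8,9,10} 6
  9 to go: {1,2,3,4,5,6,8,9,10} 1  {2,3,4,5,6,7,8,9,10} 7
  if 0:b drops first: 8 orders
  if 7:f drops first: 1 orders
heap linearizations: 9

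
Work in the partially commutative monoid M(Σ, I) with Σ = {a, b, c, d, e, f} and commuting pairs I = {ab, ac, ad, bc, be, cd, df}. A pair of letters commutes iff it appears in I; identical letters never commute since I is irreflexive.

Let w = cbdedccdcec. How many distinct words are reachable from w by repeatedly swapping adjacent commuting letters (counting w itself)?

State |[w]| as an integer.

piece 0:c — minimal
piece 1:b — minimal
piece 2:d rests on {1:b}
piece 3:e rests on {0:c, 2:d}
piece 4:d rests on {3:e}
piece 5:c rests on {3:e}
piece 6:c rests on {5:c}
piece 7:d rests on {4:d}
piece 8:c rests on {6:c}
piece 9:e rests on {7:d, 8:c}
piece 10:c rests on {9:e}
minimal pieces: {0:c, 1:b}
ways to finish when only these pieces remain (= sum over removing one remaining piece with nothing left below it):
  1 left: {10}→1
  2 left: {9,10}→1
  3 left: {7,9,10}→1  {8,9,10}→1
  4 left: {4,7,9,10}→1  {6,8,9,10}→1  {7,8,9,10}→2
  5 left: {4,7,8,9,10}→3  {5,6,8,9,10}→1  {6,7,8,9,10}→3
  6 left: {4,6,7,8,9,10}→6  {5,6,7,8,9,10}→4
  7 left: {4,5,6,7,8,9,10}→10
  8 left: {3,4,5,6,7,8,9,10}→10
  9 left: {0,3,4,5,6,7,8,9,10}→10  {2,3,4,5,6,7,8,9,10}→10
  placing 0:c first → 10 extensions
  placing 1:b first → 20 extensions
total linear extensions = 30

30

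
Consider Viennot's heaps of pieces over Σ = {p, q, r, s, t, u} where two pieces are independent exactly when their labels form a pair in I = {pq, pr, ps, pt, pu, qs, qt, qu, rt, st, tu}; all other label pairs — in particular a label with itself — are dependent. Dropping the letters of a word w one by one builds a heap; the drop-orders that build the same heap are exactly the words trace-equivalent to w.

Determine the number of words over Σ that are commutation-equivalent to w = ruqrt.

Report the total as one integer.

10

0(r) covers ∅
1(u) covers 0:r
2(q) covers 0:r
3(r) covers 1:u, 2:q
4(t) covers ∅
floor of heap: 0:r, 4:t
completions by unplaced set U, small U first (add the entries for U minus each lowest piece of U):
  |U|=1: {3}:1  {4}:1
  |U|=2: {1,3}:1  {2,3}:1  {3,4}:2
  |U|=3: {1,2,3}:2  {1,3,4}:3  {2,3,4}:3
  start at 0(r): 8
  start at 4(t): 2
sum over floor = 10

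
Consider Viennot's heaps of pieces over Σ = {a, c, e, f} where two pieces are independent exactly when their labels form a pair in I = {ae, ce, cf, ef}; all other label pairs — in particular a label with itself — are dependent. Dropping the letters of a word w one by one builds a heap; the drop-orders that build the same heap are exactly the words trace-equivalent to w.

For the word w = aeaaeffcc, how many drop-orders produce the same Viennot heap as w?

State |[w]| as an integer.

drop 0:a onto floor
drop 1:e onto floor
drop 2:a onto {0:a}
drop 3:a onto {2:a}
drop 4:e onto {1:e}
drop 5:f onto {3:a}
drop 6:f onto {5:f}
drop 7:c onto {3:a}
drop 8:c onto {7:c}
ground layer = {0:a, 1:e}
drop-orders for the pieces not yet dropped (sum over which currently-grounded one goes next):
  1 to go: {4} 1  {6} 1  {8} 1
  2 to go: {1,4} 1  {4,6} 2  {4,8} 2  {5,6} 1  {6,8} 2  {7,8} 1
  3 to go: {1,4,6} 3  {1,4,8} 3  {4,5,6} 3  {4,6,8} 6  {4,7,8} 3  {5,6,8} 3  {6,7,8} 3
  4 to go: {1,4,5,6} 6  {1,4,6,8} 12  {1,4,7,8} 6  {4,5,6,8} 12  {4,6,7,8} 12  {5,6,7,8} 6
  5 to go: {1,4,5,6,8} 30  {1,4,6,7,8} 30  {3,5,6,7,8} 6  {4,5,6,7,8} 30
  6 to go: {1,4,5,6,7,8} 90  {2,3,5,6,7,8} 6  {3,4,5,6,7,8} 36
  7 to go: {0,2,3,5,6,7,8} 6  {1,3,4,5,6,7,8} 126  {2,3,4,5,6,7,8} 42
  if 0:a drops first: 168 orders
  if 1:e drops first: 48 orders
heap linearizations: 216

216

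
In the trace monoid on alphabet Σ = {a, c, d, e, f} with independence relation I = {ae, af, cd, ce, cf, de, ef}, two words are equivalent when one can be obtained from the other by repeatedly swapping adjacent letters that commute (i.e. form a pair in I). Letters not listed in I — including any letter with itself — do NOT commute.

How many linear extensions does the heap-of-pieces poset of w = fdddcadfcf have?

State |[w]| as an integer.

piece 0:f — minimal
piece 1:d rests on {0:f}
piece 2:d rests on {1:d}
piece 3:d rests on {2:d}
piece 4:c — minimal
piece 5:a rests on {3:d, 4:c}
piece 6:d rests on {5:a}
piece 7:f rests on {6:d}
piece 8:c rests on {5:a}
piece 9:f rests on {7:f}
minimal pieces: {0:f, 4:c}
ways to finish when only these pieces remain (= sum over removing one remaining piece with nothing left below it):
  1 left: {8}→1  {9}→1
  2 left: {7,9}→1  {8,9}→2
  3 left: {6,7,9}→1  {7,8,9}→3
  4 left: {6,7,8,9}→4
  5 left: {5,6,7,8,9}→4
  6 left: {3,5,6,7,8,9}→4  {4,5,6,7,8,9}→4
  7 left: {2,3,5,6,7,8,9}→4  {3,4,5,6,7,8,9}→8
  8 left: {1,2,3,5,6,7,8,9}→4  {2,3,4,5,6,7,8,9}→12
  placing 0:f first → 16 extensions
  placing 4:c first → 4 extensions
total linear extensions = 20

20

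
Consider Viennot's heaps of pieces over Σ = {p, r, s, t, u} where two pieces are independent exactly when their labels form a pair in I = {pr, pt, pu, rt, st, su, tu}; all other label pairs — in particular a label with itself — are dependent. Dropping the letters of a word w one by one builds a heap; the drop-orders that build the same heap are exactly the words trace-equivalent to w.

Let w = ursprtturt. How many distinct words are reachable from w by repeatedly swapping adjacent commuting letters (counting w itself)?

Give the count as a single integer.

480

#0=u has no predecessor
#1=r depends on [0:u]
#2=s depends on [1:r]
#3=p depends on [2:s]
#4=r depends on [2:s]
#5=t has no predecessor
#6=t depends on [5:t]
#7=u depends on [4:r]
#8=r depends on [7:u]
#9=t depends on [6:t]
sources: [0:u, 5:t]
N(rest) = Σ N(rest − s) over sources s of rest; N(one piece) = 1:
  size 1 → [3]=1  [8]=1  [9]=1
  size 2 → [3,8]=2  [3,9]=2  [6,9]=1  [7,8]=1  [8,9]=2
  size 3 → [3,6,9]=3  [3,7,8]=3  [3,8,9]=6  [4,7,8]=1  [5,6,9]=1  [6,8,9]=3  [7,8,9]=3
  size 4 → [3,4,7,8]=4  [3,5,6,9]=4  [3,6,8,9]=12  [3,7,8,9]=12  [4,7,8,9]=4  [5,6,8,9]=4  [6,7,8,9]=6
  size 5 → [2,3,4,7,8]=4  [3,4,7,8,9]=20  [3,5,6,8,9]=20  [3,6,7,8,9]=30  [4,6,7,8,9]=10  [5,6,7,8,9]=10
  size 6 → [1,2,3,4,7,8]=4  [2,3,4,7,8,9]=24  [3,4,6,7,8,9]=60  [3,5,6,7,8,9]=60  [4,5,6,7,8,9]=20
  size 7 → [0,1,2,3,4,7,8]=4  [1,2,3,4,7,8,9]=28  [2,3,4,6,7,8,9]=84  [3,4,5,6,7,8,9]=140
  size 8 → [0,1,2,3,4,7,8,9]=32  [1,2,3,4,6,7,8,9]=112  [2,3,4,5,6,7,8,9]=224
  first=0(u) contributes 336
  first=5(t) contributes 144
|[w]| = 480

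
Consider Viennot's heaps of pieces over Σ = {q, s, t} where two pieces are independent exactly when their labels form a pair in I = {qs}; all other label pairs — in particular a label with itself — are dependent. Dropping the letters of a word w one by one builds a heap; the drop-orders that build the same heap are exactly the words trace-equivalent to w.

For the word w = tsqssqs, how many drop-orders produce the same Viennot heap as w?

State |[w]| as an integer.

piece 0:t — minimal
piece 1:s rests on {0:t}
piece 2:q rests on {0:t}
piece 3:s rests on {1:s}
piece 4:s rests on {3:s}
piece 5:q rests on {2:q}
piece 6:s rests on {4:s}
minimal pieces: {0:t}
ways to finish when only these pieces remain (= sum over removing one remaining piece with nothing left below it):
  1 left: {5}→1  {6}→1
  2 left: {2,5}→1  {4,6}→1  {5,6}→2
  3 left: {2,5,6}→3  {3,4,6}→1  {4,5,6}→3
  4 left: {1,3,4,6}→1  {2,4,5,6}→6  {3,4,5,6}→4
  5 left: {1,3,4,5,6}→5  {2,3,4,5,6}→10
  placing 0:t first → 15 extensions

15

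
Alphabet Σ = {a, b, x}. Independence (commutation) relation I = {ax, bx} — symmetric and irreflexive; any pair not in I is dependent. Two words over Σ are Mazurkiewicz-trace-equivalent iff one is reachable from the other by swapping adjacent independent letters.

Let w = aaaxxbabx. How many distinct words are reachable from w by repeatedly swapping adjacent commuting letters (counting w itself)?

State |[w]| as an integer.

84

0(a) covers ∅
1(a) covers 0:a
2(a) covers 1:a
3(x) covers ∅
4(x) covers 3:x
5(b) covers 2:a
6(a) covers 5:b
7(b) covers 6:a
8(x) covers 4:x
floor of heap: 0:a, 3:x
completions by unplaced set U, small U first (add the entries for U minus each lowest piece of U):
  |U|=1: {7}:1  {8}:1
  |U|=2: {4,8}:1  {6,7}:1  {7,8}:2
  |U|=3: {3,4,8}:1  {4,7,8}:3  {5,6,7}:1  {6,7,8}:3
  |U|=4: {2,5,6,7}:1  {3,4,7,8}:4  {4,6,7,8}:6  {5,6,7,8}:4
  |U|=5: {1,2,5,6,7}:1  {2,5,6,7,8}:5  {3,4,6,7,8}:10  {4,5,6,7,8}:10
  |U|=6: {0,1,2,5,6,7}:1  {1,2,5,6,7,8}:6  {2,4,5,6,7,8}:15  {3,4,5,6,7,8}:20
  |U|=7: {0,1,2,5,6,7,8}:7  {1,2,4,5,6,7,8}:21  {2,3,4,5,6,7,8}:35
  start at 0(a): 56
  start at 3(x): 28
sum over floor = 84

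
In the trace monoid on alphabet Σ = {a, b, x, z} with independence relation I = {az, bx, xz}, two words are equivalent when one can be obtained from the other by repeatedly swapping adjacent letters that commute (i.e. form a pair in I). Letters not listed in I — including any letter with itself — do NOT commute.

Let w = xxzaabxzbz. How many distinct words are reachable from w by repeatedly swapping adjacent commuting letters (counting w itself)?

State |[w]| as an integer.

#0=x has no predecessor
#1=x depends on [0:x]
#2=z has no predecessor
#3=a depends on [1:x]
#4=a depends on [3:a]
#5=b depends on [2:z, 4:a]
#6=x depends on [4:a]
#7=z depends on [5:b]
#8=b depends on [7:z]
#9=z depends on [8:b]
sources: [0:x, 2:z]
N(rest) = Σ N(rest − s) over sources s of rest; N(one piece) = 1:
  size 1 → [6]=1  [9]=1
  size 2 → [6,9]=2  [8,9]=1
  size 3 → [6,8,9]=3  [7,8,9]=1
  size 4 → [5,7,8,9]=1  [6,7,8,9]=4
  size 5 → [2,5,7,8,9]=1  [5,6,7,8,9]=5
  size 6 → [2,5,6,7,8,9]=6  [4,5,6,7,8,9]=5
  size 7 → [2,4,5,6,7,8,9]=11  [3,4,5,6,7,8,9]=5
  size 8 → [1,3,4,5,6,7,8,9]=5  [2,3,4,5,6,7,8,9]=16
  first=0(x) contributes 21
  first=2(z) contributes 5
|[w]| = 26

26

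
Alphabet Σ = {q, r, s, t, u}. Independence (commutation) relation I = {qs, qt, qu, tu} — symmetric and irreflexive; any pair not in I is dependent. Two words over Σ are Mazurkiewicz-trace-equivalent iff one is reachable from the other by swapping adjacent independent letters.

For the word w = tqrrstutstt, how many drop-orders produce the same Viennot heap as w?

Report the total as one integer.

0(t) covers ∅
1(q) covers ∅
2(r) covers 0:t, 1:q
3(r) covers 2:r
4(s) covers 3:r
5(t) covers 4:s
6(u) covers 4:s
7(t) covers 5:t
8(s) covers 6:u, 7:t
9(t) covers 8:s
10(t) covers 9:t
floor of heap: 0:t, 1:q
completions by unplaced set U, small U first (add the entries for U minus each lowest piece of U):
  |U|=1: {10}:1
  |U|=2: {9,10}:1
  |U|=3: {8,9,10}:1
  |U|=4: {6,8,9,10}:1  {7,8,9,10}:1
  |U|=5: {5,7,8,9,10}:1  {6,7,8,9,10}:2
  |U|=6: {5,6,7,8,9,10}:3
  |U|=7: {4,5,6,7,8,9,10}:3
  |U|=8: {3,4,5,6,7,8,9,10}:3
  |U|=9: {2,3,4,5,6,7,8,9,10}:3
  start at 0(t): 3
  start at 1(q): 3
sum over floor = 6

6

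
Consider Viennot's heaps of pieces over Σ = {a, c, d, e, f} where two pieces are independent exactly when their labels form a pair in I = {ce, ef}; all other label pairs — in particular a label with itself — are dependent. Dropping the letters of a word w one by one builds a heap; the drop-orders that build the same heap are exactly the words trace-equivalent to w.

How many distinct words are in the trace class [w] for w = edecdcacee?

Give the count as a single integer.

6

piece 0:e — minimal
piece 1:d rests on {0:e}
piece 2:e rests on {1:d}
piece 3:c rests on {1:d}
piece 4:d rests on {2:e, 3:c}
piece 5:c rests on {4:d}
piece 6:a rests on {5:c}
piece 7:c rests on {6:a}
piece 8:e rests on {6:a}
piece 9:e rests on {8:e}
minimal pieces: {0:e}
ways to finish when only these pieces remain (= sum over removing one remaining piece with nothing left below it):
  1 left: {7}→1  {9}→1
  2 left: {7,9}→2  {8,9}→1
  3 left: {7,8,9}→3
  4 left: {6,7,8,9}→3
  5 left: {5,6,7,8,9}→3
  6 left: {4,5,6,7,8,9}→3
  7 left: {2,4,5,6,7,8,9}→3  {3,4,5,6,7,8,9}→3
  8 left: {2,3,4,5,6,7,8,9}→6
  placing 0:e first → 6 extensions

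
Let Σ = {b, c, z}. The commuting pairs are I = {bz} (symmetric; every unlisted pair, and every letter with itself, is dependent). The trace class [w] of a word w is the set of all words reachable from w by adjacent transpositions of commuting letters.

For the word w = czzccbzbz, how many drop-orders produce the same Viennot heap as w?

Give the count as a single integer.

6

drop 0:c onto floor
drop 1:z onto {0:c}
drop 2:z onto {1:z}
drop 3:c onto {2:z}
drop 4:c onto {3:c}
drop 5:b onto {4:c}
drop 6:z onto {4:c}
drop 7:b onto {5:b}
drop 8:z onto {6:z}
ground layer = {0:c}
drop-orders for the pieces not yet dropped (sum over which currently-grounded one goes next):
  1 to go: {7} 1  {8} 1
  2 to go: {5,7} 1  {6,8} 1  {7,8} 2
  3 to go: {5,7,8} 3  {6,7,8} 3
  4 to go: {5,6,7,8} 6
  5 to go: {4,5,6,7,8} 6
  6 to go: {3,4,5,6,7,8} 6
  7 to go: {2,3,4,5,6,7,8} 6
  if 0:c drops first: 6 orders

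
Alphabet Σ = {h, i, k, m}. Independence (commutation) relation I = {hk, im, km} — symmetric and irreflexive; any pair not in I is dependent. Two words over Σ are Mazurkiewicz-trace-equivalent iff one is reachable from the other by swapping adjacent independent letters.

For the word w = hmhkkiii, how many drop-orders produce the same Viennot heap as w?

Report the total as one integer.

drop 0:h onto floor
drop 1:m onto {0:h}
drop 2:h onto {1:m}
drop 3:k onto floor
drop 4:k onto {3:k}
drop 5:i onto {2:h, 4:k}
drop 6:i onto {5:i}
drop 7:i onto {6:i}
ground layer = {0:h, 3:k}
drop-orders for the pieces not yet dropped (sum over which currently-grounded one goes next):
  1 to go: {7} 1
  2 to go: {6,7} 1
  3 to go: {5,6,7} 1
  4 to go: {2,5,6,7} 1  {4,5,6,7} 1
  5 to go: {1,2,5,6,7} 1  {2,4,5,6,7} 2  {3,4,5,6,7} 1
  6 to go: {0,1,2,5,6,7} 1  {1,2,4,5,6,7} 3  {2,3,4,5,6,7} 3
  if 0:h drops first: 6 orders
  if 3:k drops first: 4 orders
heap linearizations: 10

10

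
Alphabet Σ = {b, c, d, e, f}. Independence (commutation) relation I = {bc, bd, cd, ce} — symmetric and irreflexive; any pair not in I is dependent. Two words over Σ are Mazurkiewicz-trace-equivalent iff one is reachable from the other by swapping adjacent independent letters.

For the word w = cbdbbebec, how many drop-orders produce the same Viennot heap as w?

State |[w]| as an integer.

144

#0=c has no predecessor
#1=b has no predecessor
#2=d has no predecessor
#3=b depends on [1:b]
#4=b depends on [3:b]
#5=e depends on [2:d, 4:b]
#6=b depends on [5:e]
#7=e depends on [6:b]
#8=c depends on [0:c]
sources: [0:c, 1:b, 2:d]
N(rest) = Σ N(rest − s) over sources s of rest; N(one piece) = 1:
  size 1 → [7]=1  [8]=1
  size 2 → [0,8]=1  [6,7]=1  [7,8]=2
  size 3 → [0,7,8]=3  [5,6,7]=1  [6,7,8]=3
  size 4 → [0,6,7,8]=6  [2,5,6,7]=1  [4,5,6,7]=1  [5,6,7,8]=4
  size 5 → [0,5,6,7,8]=10  [2,4,5,6,7]=2  [2,5,6,7,8]=5  [3,4,5,6,7]=1  [4,5,6,7,8]=5
  size 6 → [0,2,5,6,7,8]=15  [0,4,5,6,7,8]=15  [1,3,4,5,6,7]=1  [2,3,4,5,6,7]=3  [2,4,5,6,7,8]=12  [3,4,5,6,7,8]=6
  size 7 → [0,2,4,5,6,7,8]=42  [0,3,4,5,6,7,8]=21  [1,2,3,4,5,6,7]=4  [1,3,4,5,6,7,8]=7  [2,3,4,5,6,7,8]=21
  first=0(c) contributes 32
  first=1(b) contributes 84
  first=2(d) contributes 28
|[w]| = 144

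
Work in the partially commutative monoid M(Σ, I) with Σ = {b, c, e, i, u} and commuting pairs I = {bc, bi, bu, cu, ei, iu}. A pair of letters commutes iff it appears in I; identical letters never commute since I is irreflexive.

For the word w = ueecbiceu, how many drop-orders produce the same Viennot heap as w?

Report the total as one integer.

drop 0:u onto floor
drop 1:e onto {0:u}
drop 2:e onto {1:e}
drop 3:c onto {2:e}
drop 4:b onto {2:e}
drop 5:i onto {3:c}
drop 6:c onto {5:i}
drop 7:e onto {4:b, 6:c}
drop 8:u onto {7:e}
ground layer = {0:u}
drop-orders for the pieces not yet dropped (sum over which currently-grounded one goes next):
  1 to go: {8} 1
  2 to go: {7,8} 1
  3 to go: {4,7,8} 1  {6,7,8} 1
  4 to go: {4,6,7,8} 2  {5,6,7,8} 1
  5 to go: {3,5,6,7,8} 1  {4,5,6,7,8} 3
  6 to go: {3,4,5,6,7,8} 4
  7 to go: {2,3,4,5,6,7,8} 4
  if 0:u drops first: 4 orders

4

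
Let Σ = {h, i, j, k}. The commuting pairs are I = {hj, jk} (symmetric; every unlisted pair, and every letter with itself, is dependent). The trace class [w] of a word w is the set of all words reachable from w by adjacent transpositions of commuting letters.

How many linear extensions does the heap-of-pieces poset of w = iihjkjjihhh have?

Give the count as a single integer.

10

0(i) covers ∅
1(i) covers 0:i
2(h) covers 1:i
3(j) covers 1:i
4(k) covers 2:h
5(j) covers 3:j
6(j) covers 5:j
7(i) covers 4:k, 6:j
8(h) covers 7:i
9(h) covers 8:h
10(h) covers 9:h
floor of heap: 0:i
completions by unplaced set U, small U first (add the entries for U minus each lowest piece of U):
  |U|=1: {10}:1
  |U|=2: {9,10}:1
  |U|=3: {8,9,10}:1
  |U|=4: {7,8,9,10}:1
  |U|=5: {4,7,8,9,10}:1  {6,7,8,9,10}:1
  |U|=6: {2,4,7,8,9,10}:1  {4,6,7,8,9,10}:2  {5,6,7,8,9,10}:1
  |U|=7: {2,4,6,7,8,9,10}:3  {3,5,6,7,8,9,10}:1  {4,5,6,7,8,9,10}:3
  |U|=8: {2,4,5,6,7,8,9,10}:6  {3,4,5,6,7,8,9,10}:4
  |U|=9: {2,3,4,5,6,7,8,9,10}:10
  start at 0(i): 10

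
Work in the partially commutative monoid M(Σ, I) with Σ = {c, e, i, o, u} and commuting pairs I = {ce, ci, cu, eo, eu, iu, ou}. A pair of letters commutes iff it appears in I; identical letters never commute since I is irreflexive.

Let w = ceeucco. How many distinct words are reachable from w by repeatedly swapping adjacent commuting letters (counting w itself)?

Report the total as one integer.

105

#0=c has no predecessor
#1=e has no predecessor
#2=e depends on [1:e]
#3=u has no predecessor
#4=c depends on [0:c]
#5=c depends on [4:c]
#6=o depends on [5:c]
sources: [0:c, 1:e, 3:u]
N(rest) = Σ N(rest − s) over sources s of rest; N(one piece) = 1:
  size 1 → [2]=1  [3]=1  [6]=1
  size 2 → [1,2]=1  [2,3]=2  [2,6]=2  [3,6]=2  [5,6]=1
  size 3 → [1,2,3]=3  [1,2,6]=3  [2,3,6]=6  [2,5,6]=3  [3,5,6]=3  [4,5,6]=1
  size 4 → [0,4,5,6]=1  [1,2,3,6]=12  [1,2,5,6]=6  [2,3,5,6]=12  [2,4,5,6]=4  [3,4,5,6]=4
  size 5 → [0,2,4,5,6]=5  [0,3,4,5,6]=5  [1,2,3,5,6]=30  [1,2,4,5,6]=10  [2,3,4,5,6]=20
  first=0(c) contributes 60
  first=1(e) contributes 30
  first=3(u) contributes 15
|[w]| = 105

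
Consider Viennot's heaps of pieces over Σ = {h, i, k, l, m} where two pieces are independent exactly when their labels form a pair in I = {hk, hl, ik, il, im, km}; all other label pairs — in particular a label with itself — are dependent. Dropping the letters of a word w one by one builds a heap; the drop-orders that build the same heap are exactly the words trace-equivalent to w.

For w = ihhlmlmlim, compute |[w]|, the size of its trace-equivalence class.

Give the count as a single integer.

25

0(i) covers ∅
1(h) covers 0:i
2(h) covers 1:h
3(l) covers ∅
4(m) covers 2:h, 3:l
5(l) covers 4:m
6(m) covers 5:l
7(l) covers 6:m
8(i) covers 2:h
9(m) covers 7:l
floor of heap: 0:i, 3:l
completions by unplaced set U, small U first (add the entries for U minus each lowest piece of U):
  |U|=1: {8}:1  {9}:1
  |U|=2: {7,9}:1  {8,9}:2
  |U|=3: {6,7,9}:1  {7,8,9}:3
  |U|=4: {5,6,7,9}:1  {6,7,8,9}:4
  |U|=5: {4,5,6,7,9}:1  {5,6,7,8,9}:5
  |U|=6: {3,4,5,6,7,9}:1  {4,5,6,7,8,9}:6
  |U|=7: {2,4,5,6,7,8,9}:6  {3,4,5,6,7,8,9}:7
  |U|=8: {1,2,4,5,6,7,8,9}:6  {2,3,4,5,6,7,8,9}:13
  start at 0(i): 19
  start at 3(l): 6
sum over floor = 25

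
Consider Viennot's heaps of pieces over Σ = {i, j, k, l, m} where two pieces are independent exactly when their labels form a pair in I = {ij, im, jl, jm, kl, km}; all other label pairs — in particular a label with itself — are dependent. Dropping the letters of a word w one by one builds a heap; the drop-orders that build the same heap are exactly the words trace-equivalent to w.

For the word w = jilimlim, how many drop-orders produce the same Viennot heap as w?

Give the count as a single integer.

32

0(j) covers ∅
1(i) covers ∅
2(l) covers 1:i
3(i) covers 2:l
4(m) covers 2:l
5(l) covers 3:i, 4:m
6(i) covers 5:l
7(m) covers 5:l
floor of heap: 0:j, 1:i
completions by unplaced set U, small U first (add the entries for U minus each lowest piece of U):
  |U|=1: {0}:1  {6}:1  {7}:1
  |U|=2: {0,6}:2  {0,7}:2  {6,7}:2
  |U|=3: {0,6,7}:6  {5,6,7}:2
  |U|=4: {0,5,6,7}:8  {3,5,6,7}:2  {4,5,6,7}:2
  |U|=5: {0,3,5,6,7}:10  {0,4,5,6,7}:10  {3,4,5,6,7}:4
  |U|=6: {0,3,4,5,6,7}:24  {2,3,4,5,6,7}:4
  start at 0(j): 4
  start at 1(i): 28
sum over floor = 32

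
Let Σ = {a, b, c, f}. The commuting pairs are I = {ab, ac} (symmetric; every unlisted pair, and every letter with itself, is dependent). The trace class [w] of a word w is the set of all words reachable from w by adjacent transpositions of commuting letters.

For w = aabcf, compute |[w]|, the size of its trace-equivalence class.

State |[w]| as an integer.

#0=a has no predecessor
#1=a depends on [0:a]
#2=b has no predecessor
#3=c depends on [2:b]
#4=f depends on [1:a, 3:c]
sources: [0:a, 2:b]
N(rest) = Σ N(rest − s) over sources s of rest; N(one piece) = 1:
  size 1 → [4]=1
  size 2 → [1,4]=1  [3,4]=1
  size 3 → [0,1,4]=1  [1,3,4]=2  [2,3,4]=1
  first=0(a) contributes 3
  first=2(b) contributes 3
|[w]| = 6

6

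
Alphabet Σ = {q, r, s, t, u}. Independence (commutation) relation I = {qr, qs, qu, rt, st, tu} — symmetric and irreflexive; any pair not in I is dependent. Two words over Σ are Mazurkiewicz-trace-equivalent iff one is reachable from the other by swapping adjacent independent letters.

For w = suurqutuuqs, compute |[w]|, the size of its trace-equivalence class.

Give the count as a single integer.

0(s) covers ∅
1(u) covers 0:s
2(u) covers 1:u
3(r) covers 2:u
4(q) covers ∅
5(u) covers 3:r
6(t) covers 4:q
7(u) covers 5:u
8(u) covers 7:u
9(q) covers 6:t
10(s) covers 8:u
floor of heap: 0:s, 4:q
completions by unplaced set U, small U first (add the entries for U minus each lowest piece of U):
  |U|=1: {9}:1  {10}:1
  |U|=2: {6,9}:1  {8,10}:1  {9,10}:2
  |U|=3: {4,6,9}:1  {6,9,10}:3  {7,8,10}:1  {8,9,10}:3
  |U|=4: {4,6,9,10}:4  {5,7,8,10}:1  {6,8,9,10}:6  {7,8,9,10}:4
  |U|=5: {3,5,7,8,10}:1  {4,6,8,9,10}:10  {5,7,8,9,10}:5  {6,7,8,9,10}:10
  |U|=6: {2,3,5,7,8,10}:1  {3,5,7,8,9,10}:6  {4,6,7,8,9,10}:20  {5,6,7,8,9,10}:15
  |U|=7: {1,2,3,5,7,8,10}:1  {2,3,5,7,8,9,10}:7  {3,5,6,7,8,9,10}:21  {4,5,6,7,8,9,10}:35
  |U|=8: {0,1,2,3,5,7,8,10}:1  {1,2,3,5,7,8,9,10}:8  {2,3,5,6,7,8,9,10}:28  {3,4,5,6,7,8,9,10}:56
  |U|=9: {0,1,2,3,5,7,8,9,10}:9  {1,2,3,5,6,7,8,9,10}:36  {2,3,4,5,6,7,8,9,10}:84
  start at 0(s): 120
  start at 4(q): 45
sum over floor = 165

165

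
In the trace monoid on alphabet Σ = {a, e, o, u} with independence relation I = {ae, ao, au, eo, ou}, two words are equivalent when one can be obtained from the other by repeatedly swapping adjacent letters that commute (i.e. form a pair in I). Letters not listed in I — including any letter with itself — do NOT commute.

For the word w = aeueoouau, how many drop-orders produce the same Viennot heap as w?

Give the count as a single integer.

piece 0:a — minimal
piece 1:e — minimal
piece 2:u rests on {1:e}
piece 3:e rests on {2:u}
piece 4:o — minimal
piece 5:o rests on {4:o}
piece 6:u rests on {3:e}
piece 7:a rests on {0:a}
piece 8:u rests on {6:u}
minimal pieces: {0:a, 1:e, 4:o}
ways to finish when only these pieces remain (= sum over removing one remaining piece with nothing left below it):
  1 left: {5}→1  {7}→1  {8}→1
  2 left: {0,7}→1  {4,5}→1  {5,7}→2  {5,8}→2  {6,8}→1  {7,8}→2
  3 left: {0,5,7}→3  {0,7,8}→3  {3,6,8}→1  {4,5,7}→3  {4,5,8}→3  {5,6,8}→3  {5,7,8}→6  {6,7,8}→3
  4 left: {0,4,5,7}→6  {0,5,7,8}→12  {0,6,7,8}→6  {2,3,6,8}→1  {3,5,6,8}→4  {3,6,7,8}→4  {4,5,6,8}→6  {4,5,7,8}→12  {5,6,7,8}→12
  5 left: {0,3,6,7,8}→10  {0,4,5,7,8}→30  {0,5,6,7,8}→30  {1,2,3,6,8}→1  {2,3,5,6,8}→5  {2,3,6,7,8}→5  {3,4,5,6,8}→10  {3,5,6,7,8}→20  {4,5,6,7,8}→30
  6 left: {0,2,3,6,7,8}→15  {0,3,5,6,7,8}→60  {0,4,5,6,7,8}→90  {1,2,3,5,6,8}→6  {1,2,3,6,7,8}→6  {2,3,4,5,6,8}→15  {2,3,5,6,7,8}→30  {3,4,5,6,7,8}→60
  7 left: {0,1,2,3,6,7,8}→21  {0,2,3,5,6,7,8}→105  {0,3,4,5,6,7,8}→210  {1,2,3,4,5,6,8}→21  {1,2,3,5,6,7,8}→42  {2,3,4,5,6,7,8}→105
  placing 0:a first → 168 extensions
  placing 1:e first → 420 extensions
  placing 4:o first → 168 extensions
total linear extensions = 756

756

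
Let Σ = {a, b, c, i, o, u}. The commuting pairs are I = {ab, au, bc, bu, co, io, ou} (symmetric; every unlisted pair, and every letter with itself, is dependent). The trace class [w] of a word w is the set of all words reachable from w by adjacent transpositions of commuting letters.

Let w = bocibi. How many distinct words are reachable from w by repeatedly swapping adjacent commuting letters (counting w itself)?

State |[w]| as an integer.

#0=b has no predecessor
#1=o depends on [0:b]
#2=c has no predecessor
#3=i depends on [0:b, 2:c]
#4=b depends on [1:o, 3:i]
#5=i depends on [4:b]
sources: [0:b, 2:c]
N(rest) = Σ N(rest − s) over sources s of rest; N(one piece) = 1:
  size 1 → [5]=1
  size 2 → [4,5]=1
  size 3 → [1,4,5]=1  [3,4,5]=1
  size 4 → [1,3,4,5]=2  [2,3,4,5]=1
  first=0(b) contributes 3
  first=2(c) contributes 2
|[w]| = 5

5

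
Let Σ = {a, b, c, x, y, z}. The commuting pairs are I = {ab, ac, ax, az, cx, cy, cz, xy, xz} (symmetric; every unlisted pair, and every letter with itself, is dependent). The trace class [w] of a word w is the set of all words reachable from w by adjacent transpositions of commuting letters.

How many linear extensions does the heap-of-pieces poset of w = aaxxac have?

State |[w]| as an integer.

60

piece 0:a — minimal
piece 1:a rests on {0:a}
piece 2:x — minimal
piece 3:x rests on {2:x}
piece 4:a rests on {1:a}
piece 5:c — minimal
minimal pieces: {0:a, 2:x, 5:c}
ways to finish when only these pieces remain (= sum over removing one remaining piece with nothing left below it):
  1 left: {3}→1  {4}→1  {5}→1
  2 left: {1,4}→1  {2,3}→1  {3,4}→2  {3,5}→2  {4,5}→2
  3 left: {0,1,4}→1  {1,3,4}→3  {1,4,5}→3  {2,3,4}→3  {2,3,5}→3  {3,4,5}→6
  4 left: {0,1,3,4}→4  {0,1,4,5}→4  {1,2,3,4}→6  {1,3,4,5}→12  {2,3,4,5}→12
  placing 0:a first → 30 extensions
  placing 2:x first → 20 extensions
  placing 5:c first → 10 extensions
total linear extensions = 60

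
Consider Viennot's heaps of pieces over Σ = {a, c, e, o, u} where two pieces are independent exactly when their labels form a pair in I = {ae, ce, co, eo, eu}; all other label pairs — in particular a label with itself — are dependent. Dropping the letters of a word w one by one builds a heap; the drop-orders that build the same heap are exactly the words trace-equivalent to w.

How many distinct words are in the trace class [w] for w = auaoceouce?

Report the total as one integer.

drop 0:a onto floor
drop 1:u onto {0:a}
drop 2:a onto {1:u}
drop 3:o onto {2:a}
drop 4:c onto {2:a}
drop 5:e onto floor
drop 6:o onto {3:o}
drop 7:u onto {4:c, 6:o}
drop 8:c onto {7:u}
drop 9:e onto {5:e}
ground layer = {0:a, 5:e}
drop-orders for the pieces not yet dropped (sum over which currently-grounded one goes next):
  1 to go: {8} 1  {9} 1
  2 to go: {5,9} 1  {7,8} 1  {8,9} 2
  3 to go: {4,7,8} 1  {5,8,9} 3  {6,7,8} 1  {7,8,9} 3
  4 to go: {3,6,7,8} 1  {4,6,7,8} 2  {4,7,8,9} 4  {5,7,8,9} 6  {6,7,8,9} 4
  5 to go: {3,4,6,7,8} 3  {3,6,7,8,9} 5  {4,5,7,8,9} 10  {4,6,7,8,9} 10  {5,6,7,8,9} 10
  6 to go: {2,3,4,6,7,8} 3  {3,4,6,7,8,9} 18  {3,5,6,7,8,9} 15  {4,5,6,7,8,9} 30
  7 to go: {1,2,3,4,6,7,8} 3  {2,3,4,6,7,8,9} 21  {3,4,5,6,7,8,9} 63
  8 to go: {0,1,2,3,4,6,7,8} 3  {1,2,3,4,6,7,8,9} 24  {2,3,4,5,6,7,8,9} 84
  if 0:a drops first: 108 orders
  if 5:e drops first: 27 orders
heap linearizations: 135

135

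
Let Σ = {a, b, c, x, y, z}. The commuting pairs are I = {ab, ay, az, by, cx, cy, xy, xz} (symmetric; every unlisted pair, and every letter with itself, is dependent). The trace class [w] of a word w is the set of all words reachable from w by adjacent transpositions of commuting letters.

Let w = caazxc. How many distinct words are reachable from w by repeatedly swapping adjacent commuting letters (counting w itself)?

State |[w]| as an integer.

7

0(c) covers ∅
1(a) covers 0:c
2(a) covers 1:a
3(z) covers 0:c
4(x) covers 2:a
5(c) covers 2:a, 3:z
floor of heap: 0:c
completions by unplaced set U, small U first (add the entries for U minus each lowest piece of U):
  |U|=1: {4}:1  {5}:1
  |U|=2: {3,5}:1  {4,5}:2
  |U|=3: {2,4,5}:2  {3,4,5}:3
  |U|=4: {1,2,4,5}:2  {2,3,4,5}:5
  start at 0(c): 7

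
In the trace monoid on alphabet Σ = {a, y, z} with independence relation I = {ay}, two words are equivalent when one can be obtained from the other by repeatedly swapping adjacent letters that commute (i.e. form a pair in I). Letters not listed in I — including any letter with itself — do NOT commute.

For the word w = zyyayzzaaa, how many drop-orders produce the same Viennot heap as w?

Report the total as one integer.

0(z) covers ∅
1(y) covers 0:z
2(y) covers 1:y
3(a) covers 0:z
4(y) covers 2:y
5(z) covers 3:a, 4:y
6(z) covers 5:z
7(a) covers 6:z
8(a) covers 7:a
9(a) covers 8:a
floor of heap: 0:z
completions by unplaced set U, small U first (add the entries for U minus each lowest piece of U):
  |U|=1: {9}:1
  |U|=2: {8,9}:1
  |U|=3: {7,8,9}:1
  |U|=4: {6,7,8,9}:1
  |U|=5: {5,6,7,8,9}:1
  |U|=6: {3,5,6,7,8,9}:1  {4,5,6,7,8,9}:1
  |U|=7: {2,4,5,6,7,8,9}:1  {3,4,5,6,7,8,9}:2
  |U|=8: {1,2,4,5,6,7,8,9}:1  {2,3,4,5,6,7,8,9}:3
  start at 0(z): 4

4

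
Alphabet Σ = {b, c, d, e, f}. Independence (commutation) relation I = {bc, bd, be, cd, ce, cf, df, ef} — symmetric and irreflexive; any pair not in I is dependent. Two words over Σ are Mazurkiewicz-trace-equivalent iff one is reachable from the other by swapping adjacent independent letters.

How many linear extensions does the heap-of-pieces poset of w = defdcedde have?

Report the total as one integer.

72

#0=d has no predecessor
#1=e depends on [0:d]
#2=f has no predecessor
#3=d depends on [1:e]
#4=c has no predecessor
#5=e depends on [3:d]
#6=d depends on [5:e]
#7=d depends on [6:d]
#8=e depends on [7:d]
sources: [0:d, 2:f, 4:c]
N(rest) = Σ N(rest − s) over sources s of rest; N(one piece) = 1:
  size 1 → [2]=1  [4]=1  [8]=1
  size 2 → [2,4]=2  [2,8]=2  [4,8]=2  [7,8]=1
  size 3 → [2,4,8]=6  [2,7,8]=3  [4,7,8]=3  [6,7,8]=1
  size 4 → [2,4,7,8]=12  [2,6,7,8]=4  [4,6,7,8]=4  [5,6,7,8]=1
  size 5 → [2,4,6,7,8]=20  [2,5,6,7,8]=5  [3,5,6,7,8]=1  [4,5,6,7,8]=5
  size 6 → [1,3,5,6,7,8]=1  [2,3,5,6,7,8]=6  [2,4,5,6,7,8]=30  [3,4,5,6,7,8]=6
  size 7 → [0,1,3,5,6,7,8]=1  [1,2,3,5,6,7,8]=7  [1,3,4,5,6,7,8]=7  [2,3,4,5,6,7,8]=42
  first=0(d) contributes 56
  first=2(f) contributes 8
  first=4(c) contributes 8
|[w]| = 72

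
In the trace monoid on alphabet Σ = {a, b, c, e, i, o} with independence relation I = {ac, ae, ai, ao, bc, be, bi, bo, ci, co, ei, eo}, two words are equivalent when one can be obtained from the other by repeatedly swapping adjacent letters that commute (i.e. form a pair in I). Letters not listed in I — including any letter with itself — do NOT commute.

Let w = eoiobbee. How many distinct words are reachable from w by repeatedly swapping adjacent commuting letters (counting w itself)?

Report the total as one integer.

0(e) covers ∅
1(o) covers ∅
2(i) covers 1:o
3(o) covers 2:i
4(b) covers ∅
5(b) covers 4:b
6(e) covers 0:e
7(e) covers 6:e
floor of heap: 0:e, 1:o, 4:b
completions by unplaced set U, small U first (add the entries for U minus each lowest piece of U):
  |U|=1: {3}:1  {5}:1  {7}:1
  |U|=2: {2,3}:1  {3,5}:2  {3,7}:2  {4,5}:1  {5,7}:2  {6,7}:1
  |U|=3: {0,6,7}:1  {1,2,3}:1  {2,3,5}:3  {2,3,7}:3  {3,4,5}:3  {3,5,7}:6  {3,6,7}:3  {4,5,7}:3  {5,6,7}:3
  |U|=4: {0,3,6,7}:4  {0,5,6,7}:4  {1,2,3,5}:4  {1,2,3,7}:4  {2,3,4,5}:6  {2,3,5,7}:12  {2,3,6,7}:6  {3,4,5,7}:12  {3,5,6,7}:12  {4,5,6,7}:6
  |U|=5: {0,2,3,6,7}:10  {0,3,5,6,7}:20  {0,4,5,6,7}:10  {1,2,3,4,5}:10  {1,2,3,5,7}:20  {1,2,3,6,7}:10  {2,3,4,5,7}:30  {2,3,5,6,7}:30  {3,4,5,6,7}:30
  |U|=6: {0,1,2,3,6,7}:20  {0,2,3,5,6,7}:60  {0,3,4,5,6,7}:60  {1,2,3,4,5,7}:60  {1,2,3,5,6,7}:60  {2,3,4,5,6,7}:90
  start at 0(e): 210
  start at 1(o): 210
  start at 4(b): 140
sum over floor = 560

560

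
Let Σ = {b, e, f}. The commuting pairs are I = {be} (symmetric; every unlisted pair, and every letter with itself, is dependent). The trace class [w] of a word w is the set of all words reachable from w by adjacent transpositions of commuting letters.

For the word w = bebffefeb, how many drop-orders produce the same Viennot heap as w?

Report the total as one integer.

0(b) covers ∅
1(e) covers ∅
2(b) covers 0:b
3(f) covers 1:e, 2:b
4(f) covers 3:f
5(e) covers 4:f
6(f) covers 5:e
7(e) covers 6:f
8(b) covers 6:f
floor of heap: 0:b, 1:e
completions by unplaced set U, small U first (add the entries for U minus each lowest piece of U):
  |U|=1: {7}:1  {8}:1
  |U|=2: {7,8}:2
  |U|=3: {6,7,8}:2
  |U|=4: {5,6,7,8}:2
  |U|=5: {4,5,6,7,8}:2
  |U|=6: {3,4,5,6,7,8}:2
  |U|=7: {1,3,4,5,6,7,8}:2  {2,3,4,5,6,7,8}:2
  start at 0(b): 4
  start at 1(e): 2
sum over floor = 6

6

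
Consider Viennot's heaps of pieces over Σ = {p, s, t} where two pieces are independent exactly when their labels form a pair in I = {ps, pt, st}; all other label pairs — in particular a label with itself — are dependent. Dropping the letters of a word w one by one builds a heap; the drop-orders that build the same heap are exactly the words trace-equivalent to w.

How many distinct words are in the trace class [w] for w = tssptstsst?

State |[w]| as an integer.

1260

drop 0:t onto floor
drop 1:s onto floor
drop 2:s onto {1:s}
drop 3:p onto floor
drop 4:t onto {0:t}
drop 5:s onto {2:s}
drop 6:t onto {4:t}
drop 7:s onto {5:s}
drop 8:s onto {7:s}
drop 9:t onto {6:t}
ground layer = {0:t, 1:s, 3:p}
drop-orders for the pieces not yet dropped (sum over which currently-grounded one goes next):
  1 to go: {3} 1  {8} 1  {9} 1
  2 to go: {3,8} 2  {3,9} 2  {6,9} 1  {7,8} 1  {8,9} 2
  3 to go: {3,6,9} 3  {3,7,8} 3  {3,8,9} 6  {4,6,9} 1  {5,7,8} 1  {6,8,9} 3  {7,8,9} 3
  4 to go: {0,4,6,9} 1  {2,5,7,8} 1  {3,4,6,9} 4  {3,5,7,8} 4  {3,6,8,9} 12  {3,7,8,9} 12  {4,6,8,9} 4  {5,7,8,9} 4  {6,7,8,9} 6
  5 to go: {0,3,4,6,9} 5  {0,4,6,8,9} 5  {1,2,5,7,8} 1  {2,3,5,7,8} 5  {2,5,7,8,9} 5  {3,4,6,8,9} 20  {3,5,7,8,9} 20  {3,6,7,8,9} 30  {4,6,7,8,9} 10  {5,6,7,8,9} 10
  6 to go: {0,3,4,6,8,9} 30  {0,4,6,7,8,9} 15  {1,2,3,5,7,8} 6  {1,2,5,7,8,9} 6  {2,3,5,7,8,9} 30  {2,5,6,7,8,9} 15  {3,4,6,7,8,9} 60  {3,5,6,7,8,9} 60  {4,5,6,7,8,9} 20
  7 to go: {0,3,4,6,7,8,9} 105  {0,4,5,6,7,8,9} 35  {1,2,3,5,7,8,9} 42  {1,2,5,6,7,8,9} 21  {2,3,5,6,7,8,9} 105  {2,4,5,6,7,8,9} 35  {3,4,5,6,7,8,9} 140
  8 to go: {0,2,4,5,6,7,8,9} 70  {0,3,4,5,6,7,8,9} 280  {1,2,3,5,6,7,8,9} 168  {1,2,4,5,6,7,8,9} 56  {2,3,4,5,6,7,8,9} 280
  if 0:t drops first: 504 orders
  if 1:s drops first: 630 orders
  if 3:p drops first: 126 orders
heap linearizations: 1260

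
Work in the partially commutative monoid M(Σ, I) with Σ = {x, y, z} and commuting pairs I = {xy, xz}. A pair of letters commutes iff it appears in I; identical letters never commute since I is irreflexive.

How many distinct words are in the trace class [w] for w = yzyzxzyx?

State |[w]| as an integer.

piece 0:y — minimal
piece 1:z rests on {0:y}
piece 2:y rests on {1:z}
piece 3:z rests on {2:y}
piece 4:x — minimal
piece 5:z rests on {3:z}
piece 6:y rests on {5:z}
piece 7:x rests on {4:x}
minimal pieces: {0:y, 4:x}
ways to finish when only these pieces remain (= sum over removing one remaining piece with nothing left below it):
  1 left: {6}→1  {7}→1
  2 left: {4,7}→1  {5,6}→1  {6,7}→2
  3 left: {3,5,6}→1  {4,6,7}→3  {5,6,7}→3
  4 left: {2,3,5,6}→1  {3,5,6,7}→4  {4,5,6,7}→6
  5 left: {1,2,3,5,6}→1  {2,3,5,6,7}→5  {3,4,5,6,7}→10
  6 left: {0,1,2,3,5,6}→1  {1,2,3,5,6,7}→6  {2,3,4,5,6,7}→15
  placing 0:y first → 21 extensions
  placing 4:x first → 7 extensions
total linear extensions = 28

28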